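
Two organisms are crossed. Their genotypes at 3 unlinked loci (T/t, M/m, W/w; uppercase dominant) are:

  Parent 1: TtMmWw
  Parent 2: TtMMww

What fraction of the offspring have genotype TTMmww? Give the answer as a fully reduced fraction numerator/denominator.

P(TTMmww) = 1/16

TtMmWw gametes: TMW×1, TMw×1, TmW×1, Tmw×1, tMW×1, tMw×1, tmW×1, tmw×1
TtMMww gametes: TMw×4, tMw×4
TtMmWw×TtMMww grid (8·8=64): TTMMWw=4 TTMMww=4 TTMmWw=4 TTMmww=4 TtMMWw=8 TtMMww=8 TtMmWw=8 TtMmww=8 ttMMWw=4 ttMMww=4 ttMmWw=4 ttMmww=4
TTMmww hits 4/64; gcd=4; 4÷4/64÷4 = 1/16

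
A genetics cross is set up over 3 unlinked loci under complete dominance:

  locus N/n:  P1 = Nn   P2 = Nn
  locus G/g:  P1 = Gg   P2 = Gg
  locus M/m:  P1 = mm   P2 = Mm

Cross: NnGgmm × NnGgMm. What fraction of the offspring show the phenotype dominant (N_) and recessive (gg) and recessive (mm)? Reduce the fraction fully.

P(N_ gg mm) = 3/32

NnGgmm gametes: NGm×2, Ngm×2, nGm×2, ngm×2
NnGgMm gametes: NGM×1, NGm×1, NgM×1, Ngm×1, nGM×1, nGm×1, ngM×1, ngm×1
NnGgmm×NnGgMm grid (8·8=64): NNGGMm=2 NNGGmm=2 NNGgMm=4 NNGgmm=4 NNggMm=2 NNggmm=2 NnGGMm=4 NnGGmm=4 NnGgMm=8 NnGgmm=8 NnggMm=4 Nnggmm=4 nnGGMm=2 nnGGmm=2 nnGgMm=4 nnGgmm=4 nnggMm=2 nnggmm=2
N_ gg mm hits 6/64; gcd=2; 6÷2/64÷2 = 3/32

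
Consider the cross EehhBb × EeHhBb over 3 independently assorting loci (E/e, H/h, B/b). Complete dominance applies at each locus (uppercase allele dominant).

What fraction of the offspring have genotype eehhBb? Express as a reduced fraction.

EehhBb gametes: EhB×2, Ehb×2, ehB×2, ehb×2
EeHhBb gametes: EHB×1, EHb×1, EhB×1, Ehb×1, eHB×1, eHb×1, ehB×1, ehb×1
EehhBb×EeHhBb grid (8·8=64): EEHhBB=2 EEHhBb=4 EEHhbb=2 EEhhBB=2 EEhhBb=4 EEhhbb=2 EeHhBB=4 EeHhBb=8 EeHhbb=4 EehhBB=4 EehhBb=8 Eehhbb=4 eeHhBB=2 eeHhBb=4 eeHhbb=2 eehhBB=2 eehhBb=4 eehhbb=2
eehhBb hits 4/64; gcd=4; 4÷4/64÷4 = 1/16

P(eehhBb) = 1/16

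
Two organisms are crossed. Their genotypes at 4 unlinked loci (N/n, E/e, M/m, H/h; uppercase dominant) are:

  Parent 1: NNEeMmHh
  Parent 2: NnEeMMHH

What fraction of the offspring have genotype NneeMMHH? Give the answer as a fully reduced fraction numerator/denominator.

P(NneeMMHH) = 1/32

NNEeMmHh gametes: NEMH×2, NEMh×2, NEmH×2, NEmh×2, NeMH×2, NeMh×2, NemH×2, Nemh×2
NnEeMMHH gametes: NEMH×4, NeMH×4, nEMH×4, neMH×4
NNEeMmHh×NnEeMMHH grid (16·16=256): NNEEMMHH=8 NNEEMMHh=8 NNEEMmHH=8 NNEEMmHh=8 NNEeMMHH=16 NNEeMMHh=16 NNEeMmHH=16 NNEeMmHh=16 NNeeMMHH=8 NNeeMMHh=8 NNeeMmHH=8 NNeeMmHh=8 NnEEMMHH=8 NnEEMMHh=8 NnEEMmHH=8 NnEEMmHh=8 NnEeMMHH=16 NnEeMMHh=16 NnEeMmHH=16 NnEeMmHh=16 NneeMMHH=8 NneeMMHh=8 NneeMmHH=8 NneeMmHh=8
NneeMMHH hits 8/256; gcd=8; 8÷8/256÷8 = 1/32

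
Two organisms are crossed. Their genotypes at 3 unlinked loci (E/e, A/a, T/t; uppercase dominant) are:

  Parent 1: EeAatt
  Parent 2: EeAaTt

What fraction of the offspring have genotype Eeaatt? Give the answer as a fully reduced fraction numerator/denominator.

EeAatt gametes: EAt×2, Eat×2, eAt×2, eat×2
EeAaTt gametes: EAT×1, EAt×1, EaT×1, Eat×1, eAT×1, eAt×1, eaT×1, eat×1
EeAatt×EeAaTt grid (8·8=64): EEAATt=2 EEAAtt=2 EEAaTt=4 EEAatt=4 EEaaTt=2 EEaatt=2 EeAATt=4 EeAAtt=4 EeAaTt=8 EeAatt=8 EeaaTt=4 Eeaatt=4 eeAATt=2 eeAAtt=2 eeAaTt=4 eeAatt=4 eeaaTt=2 eeaatt=2
Eeaatt hits 4/64; gcd=4; 4÷4/64÷4 = 1/16

P(Eeaatt) = 1/16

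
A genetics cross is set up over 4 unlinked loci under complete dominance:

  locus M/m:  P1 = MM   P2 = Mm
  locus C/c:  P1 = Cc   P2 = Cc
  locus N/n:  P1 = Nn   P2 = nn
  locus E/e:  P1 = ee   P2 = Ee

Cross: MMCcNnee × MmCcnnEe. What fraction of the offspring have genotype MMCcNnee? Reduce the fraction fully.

MMCcNnee gametes: MCNe×4, MCne×4, McNe×4, Mcne×4
MmCcnnEe gametes: MCnE×2, MCne×2, McnE×2, Mcne×2, mCnE×2, mCne×2, mcnE×2, mcne×2
MMCcNnee×MmCcnnEe grid (16·16=256): MMCCNnEe=8 MMCCNnee=8 MMCCnnEe=8 MMCCnnee=8 MMCcNnEe=16 MMCcNnee=16 MMCcnnEe=16 MMCcnnee=16 MMccNnEe=8 MMccNnee=8 MMccnnEe=8 MMccnnee=8 MmCCNnEe=8 MmCCNnee=8 MmCCnnEe=8 MmCCnnee=8 MmCcNnEe=16 MmCcNnee=16 MmCcnnEe=16 MmCcnnee=16 MmccNnEe=8 MmccNnee=8 MmccnnEe=8 Mmccnnee=8
MMCcNnee hits 16/256; gcd=16; 16÷16/256÷16 = 1/16

P(MMCcNnee) = 1/16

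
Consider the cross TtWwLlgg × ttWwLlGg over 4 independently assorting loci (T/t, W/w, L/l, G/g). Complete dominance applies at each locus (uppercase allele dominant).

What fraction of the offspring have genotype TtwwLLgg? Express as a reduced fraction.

TtWwLlgg gametes: TWLg×2, TWlg×2, TwLg×2, Twlg×2, tWLg×2, tWlg×2, twLg×2, twlg×2
ttWwLlGg gametes: tWLG×2, tWLg×2, tWlG×2, tWlg×2, twLG×2, twLg×2, twlG×2, twlg×2
TtWwLlgg×ttWwLlGg grid (16·16=256): TtWWLLGg=4 TtWWLLgg=4 TtWWLlGg=8 TtWWLlgg=8 TtWWllGg=4 TtWWllgg=4 TtWwLLGg=8 TtWwLLgg=8 TtWwLlGg=16 TtWwLlgg=16 TtWwllGg=8 TtWwllgg=8 TtwwLLGg=4 TtwwLLgg=4 TtwwLlGg=8 TtwwLlgg=8 TtwwllGg=4 Ttwwllgg=4 ttWWLLGg=4 ttWWLLgg=4 ttWWLlGg=8 ttWWLlgg=8 ttWWllGg=4 ttWWllgg=4 ttWwLLGg=8 ttWwLLgg=8 ttWwLlGg=16 ttWwLlgg=16 ttWwllGg=8 ttWwllgg=8 ttwwLLGg=4 ttwwLLgg=4 ttwwLlGg=8 ttwwLlgg=8 ttwwllGg=4 ttwwllgg=4
TtwwLLgg hits 4/256; gcd=4; 4÷4/256÷4 = 1/64

P(TtwwLLgg) = 1/64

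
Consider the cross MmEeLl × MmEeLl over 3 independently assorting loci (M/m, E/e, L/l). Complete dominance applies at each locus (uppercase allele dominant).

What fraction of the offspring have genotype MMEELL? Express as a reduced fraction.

MmEeLl gametes: MEL×1, MEl×1, MeL×1, Mel×1, mEL×1, mEl×1, meL×1, mel×1
MmEeLl gametes: MEL×1, MEl×1, MeL×1, Mel×1, mEL×1, mEl×1, meL×1, mel×1
MmEeLl×MmEeLl grid (8·8=64): MMEELL=1 MMEELl=2 MMEEll=1 MMEeLL=2 MMEeLl=4 MMEell=2 MMeeLL=1 MMeeLl=2 MMeell=1 MmEELL=2 MmEELl=4 MmEEll=2 MmEeLL=4 MmEeLl=8 MmEell=4 MmeeLL=2 MmeeLl=4 Mmeell=2 mmEELL=1 mmEELl=2 mmEEll=1 mmEeLL=2 mmEeLl=4 mmEell=2 mmeeLL=1 mmeeLl=2 mmeell=1
MMEELL hits 1/64; gcd=1; 1÷1/64÷1 = 1/64

P(MMEELL) = 1/64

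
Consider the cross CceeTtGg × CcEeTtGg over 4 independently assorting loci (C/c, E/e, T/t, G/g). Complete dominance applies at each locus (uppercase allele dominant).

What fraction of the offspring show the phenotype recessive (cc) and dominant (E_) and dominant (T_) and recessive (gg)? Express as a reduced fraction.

CceeTtGg gametes: CeTG×2, CeTg×2, CetG×2, Cetg×2, ceTG×2, ceTg×2, cetG×2, cetg×2
CcEeTtGg gametes: CETG×1, CETg×1, CEtG×1, CEtg×1, CeTG×1, CeTg×1, CetG×1, Cetg×1, cETG×1, cETg×1, cEtG×1, cEtg×1, ceTG×1, ceTg×1, cetG×1, cetg×1
CceeTtGg×CcEeTtGg grid (16·16=256): CCEeTTGG=2 CCEeTTGg=4 CCEeTTgg=2 CCEeTtGG=4 CCEeTtGg=8 CCEeTtgg=4 CCEettGG=2 CCEettGg=4 CCEettgg=2 CCeeTTGG=2 CCeeTTGg=4 CCeeTTgg=2 CCeeTtGG=4 CCeeTtGg=8 CCeeTtgg=4 CCeettGG=2 CCeettGg=4 CCeettgg=2 CcEeTTGG=4 CcEeTTGg=8 CcEeTTgg=4 CcEeTtGG=8 CcEeTtGg=16 CcEeTtgg=8 CcEettGG=4 CcEettGg=8 CcEettgg=4 CceeTTGG=4 CceeTTGg=8 CceeTTgg=4 CceeTtGG=8 CceeTtGg=16 CceeTtgg=8 CceettGG=4 CceettGg=8 Cceettgg=4 ccEeTTGG=2 ccEeTTGg=4 ccEeTTgg=2 ccEeTtGG=4 ccEeTtGg=8 ccEeTtgg=4 ccEettGG=2 ccEettGg=4 ccEettgg=2 cceeTTGG=2 cceeTTGg=4 cceeTTgg=2 cceeTtGG=4 cceeTtGg=8 cceeTtgg=4 cceettGG=2 cceettGg=4 cceettgg=2
cc E_ T_ gg hits 6/256; gcd=2; 6÷2/256÷2 = 3/128

P(cc E_ T_ gg) = 3/128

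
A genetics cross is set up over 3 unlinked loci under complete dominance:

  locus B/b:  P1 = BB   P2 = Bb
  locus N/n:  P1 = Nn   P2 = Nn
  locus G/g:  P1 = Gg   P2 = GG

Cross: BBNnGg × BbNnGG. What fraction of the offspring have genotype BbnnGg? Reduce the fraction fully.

BBNnGg gametes: BNG×2, BNg×2, BnG×2, Bng×2
BbNnGG gametes: BNG×2, BnG×2, bNG×2, bnG×2
BBNnGg×BbNnGG grid (8·8=64): BBNNGG=4 BBNNGg=4 BBNnGG=8 BBNnGg=8 BBnnGG=4 BBnnGg=4 BbNNGG=4 BbNNGg=4 BbNnGG=8 BbNnGg=8 BbnnGG=4 BbnnGg=4
BbnnGg hits 4/64; gcd=4; 4÷4/64÷4 = 1/16

P(BbnnGg) = 1/16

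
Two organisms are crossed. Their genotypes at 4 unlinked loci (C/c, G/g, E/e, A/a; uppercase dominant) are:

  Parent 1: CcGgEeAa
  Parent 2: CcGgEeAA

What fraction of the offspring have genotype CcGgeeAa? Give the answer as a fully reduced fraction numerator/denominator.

P(CcGgeeAa) = 1/32

CcGgEeAa gametes: CGEA×1, CGEa×1, CGeA×1, CGea×1, CgEA×1, CgEa×1, CgeA×1, Cgea×1, cGEA×1, cGEa×1, cGeA×1, cGea×1, cgEA×1, cgEa×1, cgeA×1, cgea×1
CcGgEeAA gametes: CGEA×2, CGeA×2, CgEA×2, CgeA×2, cGEA×2, cGeA×2, cgEA×2, cgeA×2
CcGgEeAa×CcGgEeAA grid (16·16=256): CCGGEEAA=2 CCGGEEAa=2 CCGGEeAA=4 CCGGEeAa=4 CCGGeeAA=2 CCGGeeAa=2 CCGgEEAA=4 CCGgEEAa=4 CCGgEeAA=8 CCGgEeAa=8 CCGgeeAA=4 CCGgeeAa=4 CCggEEAA=2 CCggEEAa=2 CCggEeAA=4 CCggEeAa=4 CCggeeAA=2 CCggeeAa=2 CcGGEEAA=4 CcGGEEAa=4 CcGGEeAA=8 CcGGEeAa=8 CcGGeeAA=4 CcGGeeAa=4 CcGgEEAA=8 CcGgEEAa=8 CcGgEeAA=16 CcGgEeAa=16 CcGgeeAA=8 CcGgeeAa=8 CcggEEAA=4 CcggEEAa=4 CcggEeAA=8 CcggEeAa=8 CcggeeAA=4 CcggeeAa=4 ccGGEEAA=2 ccGGEEAa=2 ccGGEeAA=4 ccGGEeAa=4 ccGGeeAA=2 ccGGeeAa=2 ccGgEEAA=4 ccGgEEAa=4 ccGgEeAA=8 ccGgEeAa=8 ccGgeeAA=4 ccGgeeAa=4 ccggEEAA=2 ccggEEAa=2 ccggEeAA=4 ccggEeAa=4 ccggeeAA=2 ccggeeAa=2
CcGgeeAa hits 8/256; gcd=8; 8÷8/256÷8 = 1/32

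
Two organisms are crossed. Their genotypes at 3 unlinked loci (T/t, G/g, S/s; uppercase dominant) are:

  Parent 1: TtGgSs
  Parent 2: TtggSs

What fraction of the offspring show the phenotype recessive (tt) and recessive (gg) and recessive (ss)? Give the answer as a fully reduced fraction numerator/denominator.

P(tt gg ss) = 1/32

TtGgSs gametes: TGS×1, TGs×1, TgS×1, Tgs×1, tGS×1, tGs×1, tgS×1, tgs×1
TtggSs gametes: TgS×2, Tgs×2, tgS×2, tgs×2
TtGgSs×TtggSs grid (8·8=64): TTGgSS=2 TTGgSs=4 TTGgss=2 TTggSS=2 TTggSs=4 TTggss=2 TtGgSS=4 TtGgSs=8 TtGgss=4 TtggSS=4 TtggSs=8 Ttggss=4 ttGgSS=2 ttGgSs=4 ttGgss=2 ttggSS=2 ttggSs=4 ttggss=2
tt gg ss hits 2/64; gcd=2; 2÷2/64÷2 = 1/32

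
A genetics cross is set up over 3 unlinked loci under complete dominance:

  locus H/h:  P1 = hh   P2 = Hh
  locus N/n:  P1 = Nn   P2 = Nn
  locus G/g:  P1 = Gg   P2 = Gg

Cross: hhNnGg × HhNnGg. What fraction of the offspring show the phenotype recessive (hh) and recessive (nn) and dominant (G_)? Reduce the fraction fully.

hhNnGg gametes: hNG×2, hNg×2, hnG×2, hng×2
HhNnGg gametes: HNG×1, HNg×1, HnG×1, Hng×1, hNG×1, hNg×1, hnG×1, hng×1
hhNnGg×HhNnGg grid (8·8=64): HhNNGG=2 HhNNGg=4 HhNNgg=2 HhNnGG=4 HhNnGg=8 HhNngg=4 HhnnGG=2 HhnnGg=4 Hhnngg=2 hhNNGG=2 hhNNGg=4 hhNNgg=2 hhNnGG=4 hhNnGg=8 hhNngg=4 hhnnGG=2 hhnnGg=4 hhnngg=2
hh nn G_ hits 6/64; gcd=2; 6÷2/64÷2 = 3/32

P(hh nn G_) = 3/32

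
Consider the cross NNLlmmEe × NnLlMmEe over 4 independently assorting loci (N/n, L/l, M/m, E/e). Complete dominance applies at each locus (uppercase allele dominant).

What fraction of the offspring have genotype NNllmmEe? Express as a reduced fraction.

P(NNllmmEe) = 1/32

NNLlmmEe gametes: NLmE×4, NLme×4, NlmE×4, Nlme×4
NnLlMmEe gametes: NLME×1, NLMe×1, NLmE×1, NLme×1, NlME×1, NlMe×1, NlmE×1, Nlme×1, nLME×1, nLMe×1, nLmE×1, nLme×1, nlME×1, nlMe×1, nlmE×1, nlme×1
NNLlmmEe×NnLlMmEe grid (16·16=256): NNLLMmEE=4 NNLLMmEe=8 NNLLMmee=4 NNLLmmEE=4 NNLLmmEe=8 NNLLmmee=4 NNLlMmEE=8 NNLlMmEe=16 NNLlMmee=8 NNLlmmEE=8 NNLlmmEe=16 NNLlmmee=8 NNllMmEE=4 NNllMmEe=8 NNllMmee=4 NNllmmEE=4 NNllmmEe=8 NNllmmee=4 NnLLMmEE=4 NnLLMmEe=8 NnLLMmee=4 NnLLmmEE=4 NnLLmmEe=8 NnLLmmee=4 NnLlMmEE=8 NnLlMmEe=16 NnLlMmee=8 NnLlmmEE=8 NnLlmmEe=16 NnLlmmee=8 NnllMmEE=4 NnllMmEe=8 NnllMmee=4 NnllmmEE=4 NnllmmEe=8 Nnllmmee=4
NNllmmEe hits 8/256; gcd=8; 8÷8/256÷8 = 1/32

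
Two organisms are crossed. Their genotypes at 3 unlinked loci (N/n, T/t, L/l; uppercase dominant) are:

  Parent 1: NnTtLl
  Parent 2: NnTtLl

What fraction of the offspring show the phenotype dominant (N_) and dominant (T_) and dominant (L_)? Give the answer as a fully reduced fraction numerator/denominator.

NnTtLl gametes: NTL×1, NTl×1, NtL×1, Ntl×1, nTL×1, nTl×1, ntL×1, ntl×1
NnTtLl gametes: NTL×1, NTl×1, NtL×1, Ntl×1, nTL×1, nTl×1, ntL×1, ntl×1
NnTtLl×NnTtLl grid (8·8=64): NNTTLL=1 NNTTLl=2 NNTTll=1 NNTtLL=2 NNTtLl=4 NNTtll=2 NNttLL=1 NNttLl=2 NNttll=1 NnTTLL=2 NnTTLl=4 NnTTll=2 NnTtLL=4 NnTtLl=8 NnTtll=4 NnttLL=2 NnttLl=4 Nnttll=2 nnTTLL=1 nnTTLl=2 nnTTll=1 nnTtLL=2 nnTtLl=4 nnTtll=2 nnttLL=1 nnttLl=2 nnttll=1
N_ T_ L_ hits 27/64; gcd=1; 27÷1/64÷1 = 27/64

P(N_ T_ L_) = 27/64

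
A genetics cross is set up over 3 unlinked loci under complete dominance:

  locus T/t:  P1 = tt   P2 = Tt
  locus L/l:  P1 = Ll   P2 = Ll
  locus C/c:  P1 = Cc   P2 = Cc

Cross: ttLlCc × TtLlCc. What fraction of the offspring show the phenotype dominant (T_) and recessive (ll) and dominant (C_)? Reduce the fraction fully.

P(T_ ll C_) = 3/32

ttLlCc gametes: tLC×2, tLc×2, tlC×2, tlc×2
TtLlCc gametes: TLC×1, TLc×1, TlC×1, Tlc×1, tLC×1, tLc×1, tlC×1, tlc×1
ttLlCc×TtLlCc grid (8·8=64): TtLLCC=2 TtLLCc=4 TtLLcc=2 TtLlCC=4 TtLlCc=8 TtLlcc=4 TtllCC=2 TtllCc=4 Ttllcc=2 ttLLCC=2 ttLLCc=4 ttLLcc=2 ttLlCC=4 ttLlCc=8 ttLlcc=4 ttllCC=2 ttllCc=4 ttllcc=2
T_ ll C_ hits 6/64; gcd=2; 6÷2/64÷2 = 3/32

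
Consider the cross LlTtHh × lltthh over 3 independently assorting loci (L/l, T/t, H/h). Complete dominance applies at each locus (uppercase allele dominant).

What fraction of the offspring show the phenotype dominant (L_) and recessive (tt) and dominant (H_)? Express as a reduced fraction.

LlTtHh gametes: LTH×1, LTh×1, LtH×1, Lth×1, lTH×1, lTh×1, ltH×1, lth×1
lltthh gametes: lth×8
LlTtHh×lltthh grid (8·8=64): LlTtHh=8 LlTthh=8 LlttHh=8 Lltthh=8 llTtHh=8 llTthh=8 llttHh=8 lltthh=8
L_ tt H_ hits 8/64; gcd=8; 8÷8/64÷8 = 1/8

P(L_ tt H_) = 1/8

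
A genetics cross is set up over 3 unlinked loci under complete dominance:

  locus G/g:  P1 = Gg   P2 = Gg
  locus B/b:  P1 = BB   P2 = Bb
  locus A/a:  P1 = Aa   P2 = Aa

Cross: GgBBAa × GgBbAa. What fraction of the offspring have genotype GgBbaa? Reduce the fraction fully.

P(GgBbaa) = 1/16

GgBBAa gametes: GBA×2, GBa×2, gBA×2, gBa×2
GgBbAa gametes: GBA×1, GBa×1, GbA×1, Gba×1, gBA×1, gBa×1, gbA×1, gba×1
GgBBAa×GgBbAa grid (8·8=64): GGBBAA=2 GGBBAa=4 GGBBaa=2 GGBbAA=2 GGBbAa=4 GGBbaa=2 GgBBAA=4 GgBBAa=8 GgBBaa=4 GgBbAA=4 GgBbAa=8 GgBbaa=4 ggBBAA=2 ggBBAa=4 ggBBaa=2 ggBbAA=2 ggBbAa=4 ggBbaa=2
GgBbaa hits 4/64; gcd=4; 4÷4/64÷4 = 1/16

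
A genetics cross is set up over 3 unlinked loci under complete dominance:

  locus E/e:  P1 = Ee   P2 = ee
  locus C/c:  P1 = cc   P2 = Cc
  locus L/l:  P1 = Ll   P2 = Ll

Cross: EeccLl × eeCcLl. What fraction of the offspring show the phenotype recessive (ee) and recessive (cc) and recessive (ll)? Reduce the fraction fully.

EeccLl gametes: EcL×2, Ecl×2, ecL×2, ecl×2
eeCcLl gametes: eCL×2, eCl×2, ecL×2, ecl×2
EeccLl×eeCcLl grid (8·8=64): EeCcLL=4 EeCcLl=8 EeCcll=4 EeccLL=4 EeccLl=8 Eeccll=4 eeCcLL=4 eeCcLl=8 eeCcll=4 eeccLL=4 eeccLl=8 eeccll=4
ee cc ll hits 4/64; gcd=4; 4÷4/64÷4 = 1/16

P(ee cc ll) = 1/16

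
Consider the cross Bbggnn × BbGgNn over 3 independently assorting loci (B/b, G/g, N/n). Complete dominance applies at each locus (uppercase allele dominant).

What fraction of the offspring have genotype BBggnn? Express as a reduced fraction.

P(BBggnn) = 1/16

Bbggnn gametes: Bgn×4, bgn×4
BbGgNn gametes: BGN×1, BGn×1, BgN×1, Bgn×1, bGN×1, bGn×1, bgN×1, bgn×1
Bbggnn×BbGgNn grid (8·8=64): BBGgNn=4 BBGgnn=4 BBggNn=4 BBggnn=4 BbGgNn=8 BbGgnn=8 BbggNn=8 Bbggnn=8 bbGgNn=4 bbGgnn=4 bbggNn=4 bbggnn=4
BBggnn hits 4/64; gcd=4; 4÷4/64÷4 = 1/16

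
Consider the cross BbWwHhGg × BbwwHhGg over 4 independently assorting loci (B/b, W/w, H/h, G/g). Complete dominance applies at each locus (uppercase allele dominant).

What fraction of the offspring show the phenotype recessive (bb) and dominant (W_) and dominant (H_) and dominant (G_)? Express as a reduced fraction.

P(bb W_ H_ G_) = 9/128

BbWwHhGg gametes: BWHG×1, BWHg×1, BWhG×1, BWhg×1, BwHG×1, BwHg×1, BwhG×1, Bwhg×1, bWHG×1, bWHg×1, bWhG×1, bWhg×1, bwHG×1, bwHg×1, bwhG×1, bwhg×1
BbwwHhGg gametes: BwHG×2, BwHg×2, BwhG×2, Bwhg×2, bwHG×2, bwHg×2, bwhG×2, bwhg×2
BbWwHhGg×BbwwHhGg grid (16·16=256): BBWwHHGG=2 BBWwHHGg=4 BBWwHHgg=2 BBWwHhGG=4 BBWwHhGg=8 BBWwHhgg=4 BBWwhhGG=2 BBWwhhGg=4 BBWwhhgg=2 BBwwHHGG=2 BBwwHHGg=4 BBwwHHgg=2 BBwwHhGG=4 BBwwHhGg=8 BBwwHhgg=4 BBwwhhGG=2 BBwwhhGg=4 BBwwhhgg=2 BbWwHHGG=4 BbWwHHGg=8 BbWwHHgg=4 BbWwHhGG=8 BbWwHhGg=16 BbWwHhgg=8 BbWwhhGG=4 BbWwhhGg=8 BbWwhhgg=4 BbwwHHGG=4 BbwwHHGg=8 BbwwHHgg=4 BbwwHhGG=8 BbwwHhGg=16 BbwwHhgg=8 BbwwhhGG=4 BbwwhhGg=8 Bbwwhhgg=4 bbWwHHGG=2 bbWwHHGg=4 bbWwHHgg=2 bbWwHhGG=4 bbWwHhGg=8 bbWwHhgg=4 bbWwhhGG=2 bbWwhhGg=4 bbWwhhgg=2 bbwwHHGG=2 bbwwHHGg=4 bbwwHHgg=2 bbwwHhGG=4 bbwwHhGg=8 bbwwHhgg=4 bbwwhhGG=2 bbwwhhGg=4 bbwwhhgg=2
bb W_ H_ G_ hits 18/256; gcd=2; 18÷2/256÷2 = 9/128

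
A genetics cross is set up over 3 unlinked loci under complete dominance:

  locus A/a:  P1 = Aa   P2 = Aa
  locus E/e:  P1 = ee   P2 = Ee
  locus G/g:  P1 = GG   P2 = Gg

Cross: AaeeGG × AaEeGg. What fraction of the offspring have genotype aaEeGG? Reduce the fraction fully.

P(aaEeGG) = 1/16

AaeeGG gametes: AeG×4, aeG×4
AaEeGg gametes: AEG×1, AEg×1, AeG×1, Aeg×1, aEG×1, aEg×1, aeG×1, aeg×1
AaeeGG×AaEeGg grid (8·8=64): AAEeGG=4 AAEeGg=4 AAeeGG=4 AAeeGg=4 AaEeGG=8 AaEeGg=8 AaeeGG=8 AaeeGg=8 aaEeGG=4 aaEeGg=4 aaeeGG=4 aaeeGg=4
aaEeGG hits 4/64; gcd=4; 4÷4/64÷4 = 1/16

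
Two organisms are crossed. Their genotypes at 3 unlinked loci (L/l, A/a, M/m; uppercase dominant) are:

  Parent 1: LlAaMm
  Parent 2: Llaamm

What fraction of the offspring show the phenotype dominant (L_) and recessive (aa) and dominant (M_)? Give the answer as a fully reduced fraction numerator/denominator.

LlAaMm gametes: LAM×1, LAm×1, LaM×1, Lam×1, lAM×1, lAm×1, laM×1, lam×1
Llaamm gametes: Lam×4, lam×4
LlAaMm×Llaamm grid (8·8=64): LLAaMm=4 LLAamm=4 LLaaMm=4 LLaamm=4 LlAaMm=8 LlAamm=8 LlaaMm=8 Llaamm=8 llAaMm=4 llAamm=4 llaaMm=4 llaamm=4
L_ aa M_ hits 12/64; gcd=4; 12÷4/64÷4 = 3/16

P(L_ aa M_) = 3/16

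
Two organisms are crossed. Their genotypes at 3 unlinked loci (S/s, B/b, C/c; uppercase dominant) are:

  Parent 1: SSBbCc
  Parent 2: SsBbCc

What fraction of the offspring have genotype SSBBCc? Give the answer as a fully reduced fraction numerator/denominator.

P(SSBBCc) = 1/16

SSBbCc gametes: SBC×2, SBc×2, SbC×2, Sbc×2
SsBbCc gametes: SBC×1, SBc×1, SbC×1, Sbc×1, sBC×1, sBc×1, sbC×1, sbc×1
SSBbCc×SsBbCc grid (8·8=64): SSBBCC=2 SSBBCc=4 SSBBcc=2 SSBbCC=4 SSBbCc=8 SSBbcc=4 SSbbCC=2 SSbbCc=4 SSbbcc=2 SsBBCC=2 SsBBCc=4 SsBBcc=2 SsBbCC=4 SsBbCc=8 SsBbcc=4 SsbbCC=2 SsbbCc=4 Ssbbcc=2
SSBBCc hits 4/64; gcd=4; 4÷4/64÷4 = 1/16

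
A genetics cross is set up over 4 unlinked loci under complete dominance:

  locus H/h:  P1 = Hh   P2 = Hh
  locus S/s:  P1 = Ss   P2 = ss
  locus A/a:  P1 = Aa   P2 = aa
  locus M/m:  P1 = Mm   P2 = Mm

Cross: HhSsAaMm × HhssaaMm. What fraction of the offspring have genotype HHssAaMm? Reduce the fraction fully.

HhSsAaMm gametes: HSAM×1, HSAm×1, HSaM×1, HSam×1, HsAM×1, HsAm×1, HsaM×1, Hsam×1, hSAM×1, hSAm×1, hSaM×1, hSam×1, hsAM×1, hsAm×1, hsaM×1, hsam×1
HhssaaMm gametes: HsaM×4, Hsam×4, hsaM×4, hsam×4
HhSsAaMm×HhssaaMm grid (16·16=256): HHSsAaMM=4 HHSsAaMm=8 HHSsAamm=4 HHSsaaMM=4 HHSsaaMm=8 HHSsaamm=4 HHssAaMM=4 HHssAaMm=8 HHssAamm=4 HHssaaMM=4 HHssaaMm=8 HHssaamm=4 HhSsAaMM=8 HhSsAaMm=16 HhSsAamm=8 HhSsaaMM=8 HhSsaaMm=16 HhSsaamm=8 HhssAaMM=8 HhssAaMm=16 HhssAamm=8 HhssaaMM=8 HhssaaMm=16 Hhssaamm=8 hhSsAaMM=4 hhSsAaMm=8 hhSsAamm=4 hhSsaaMM=4 hhSsaaMm=8 hhSsaamm=4 hhssAaMM=4 hhssAaMm=8 hhssAamm=4 hhssaaMM=4 hhssaaMm=8 hhssaamm=4
HHssAaMm hits 8/256; gcd=8; 8÷8/256÷8 = 1/32

P(HHssAaMm) = 1/32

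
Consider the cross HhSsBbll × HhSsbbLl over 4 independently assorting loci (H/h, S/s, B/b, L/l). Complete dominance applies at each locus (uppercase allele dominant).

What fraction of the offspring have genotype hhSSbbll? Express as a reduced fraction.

HhSsBbll gametes: HSBl×2, HSbl×2, HsBl×2, Hsbl×2, hSBl×2, hSbl×2, hsBl×2, hsbl×2
HhSsbbLl gametes: HSbL×2, HSbl×2, HsbL×2, Hsbl×2, hSbL×2, hSbl×2, hsbL×2, hsbl×2
HhSsBbll×HhSsbbLl grid (16·16=256): HHSSBbLl=4 HHSSBbll=4 HHSSbbLl=4 HHSSbbll=4 HHSsBbLl=8 HHSsBbll=8 HHSsbbLl=8 HHSsbbll=8 HHssBbLl=4 HHssBbll=4 HHssbbLl=4 HHssbbll=4 HhSSBbLl=8 HhSSBbll=8 HhSSbbLl=8 HhSSbbll=8 HhSsBbLl=16 HhSsBbll=16 HhSsbbLl=16 HhSsbbll=16 HhssBbLl=8 HhssBbll=8 HhssbbLl=8 Hhssbbll=8 hhSSBbLl=4 hhSSBbll=4 hhSSbbLl=4 hhSSbbll=4 hhSsBbLl=8 hhSsBbll=8 hhSsbbLl=8 hhSsbbll=8 hhssBbLl=4 hhssBbll=4 hhssbbLl=4 hhssbbll=4
hhSSbbll hits 4/256; gcd=4; 4÷4/256÷4 = 1/64

P(hhSSbbll) = 1/64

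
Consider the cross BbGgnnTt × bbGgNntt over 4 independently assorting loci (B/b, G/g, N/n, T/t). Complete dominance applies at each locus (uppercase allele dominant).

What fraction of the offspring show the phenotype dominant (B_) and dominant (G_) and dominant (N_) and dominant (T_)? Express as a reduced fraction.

BbGgnnTt gametes: BGnT×2, BGnt×2, BgnT×2, Bgnt×2, bGnT×2, bGnt×2, bgnT×2, bgnt×2
bbGgNntt gametes: bGNt×4, bGnt×4, bgNt×4, bgnt×4
BbGgnnTt×bbGgNntt grid (16·16=256): BbGGNnTt=8 BbGGNntt=8 BbGGnnTt=8 BbGGnntt=8 BbGgNnTt=16 BbGgNntt=16 BbGgnnTt=16 BbGgnntt=16 BbggNnTt=8 BbggNntt=8 BbggnnTt=8 Bbggnntt=8 bbGGNnTt=8 bbGGNntt=8 bbGGnnTt=8 bbGGnntt=8 bbGgNnTt=16 bbGgNntt=16 bbGgnnTt=16 bbGgnntt=16 bbggNnTt=8 bbggNntt=8 bbggnnTt=8 bbggnntt=8
B_ G_ N_ T_ hits 24/256; gcd=8; 24÷8/256÷8 = 3/32

P(B_ G_ N_ T_) = 3/32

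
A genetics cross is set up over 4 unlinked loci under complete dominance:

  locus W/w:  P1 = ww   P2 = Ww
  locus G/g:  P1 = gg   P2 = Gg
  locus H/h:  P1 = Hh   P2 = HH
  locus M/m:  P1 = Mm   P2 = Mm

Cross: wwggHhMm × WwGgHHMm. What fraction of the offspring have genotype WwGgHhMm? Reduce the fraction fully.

P(WwGgHhMm) = 1/16

wwggHhMm gametes: wgHM×4, wgHm×4, wghM×4, wghm×4
WwGgHHMm gametes: WGHM×2, WGHm×2, WgHM×2, WgHm×2, wGHM×2, wGHm×2, wgHM×2, wgHm×2
wwggHhMm×WwGgHHMm grid (16·16=256): WwGgHHMM=8 WwGgHHMm=16 WwGgHHmm=8 WwGgHhMM=8 WwGgHhMm=16 WwGgHhmm=8 WwggHHMM=8 WwggHHMm=16 WwggHHmm=8 WwggHhMM=8 WwggHhMm=16 WwggHhmm=8 wwGgHHMM=8 wwGgHHMm=16 wwGgHHmm=8 wwGgHhMM=8 wwGgHhMm=16 wwGgHhmm=8 wwggHHMM=8 wwggHHMm=16 wwggHHmm=8 wwggHhMM=8 wwggHhMm=16 wwggHhmm=8
WwGgHhMm hits 16/256; gcd=16; 16÷16/256÷16 = 1/16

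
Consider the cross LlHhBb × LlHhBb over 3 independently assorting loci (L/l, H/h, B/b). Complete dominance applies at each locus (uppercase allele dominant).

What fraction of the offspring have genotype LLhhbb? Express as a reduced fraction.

LlHhBb gametes: LHB×1, LHb×1, LhB×1, Lhb×1, lHB×1, lHb×1, lhB×1, lhb×1
LlHhBb gametes: LHB×1, LHb×1, LhB×1, Lhb×1, lHB×1, lHb×1, lhB×1, lhb×1
LlHhBb×LlHhBb grid (8·8=64): LLHHBB=1 LLHHBb=2 LLHHbb=1 LLHhBB=2 LLHhBb=4 LLHhbb=2 LLhhBB=1 LLhhBb=2 LLhhbb=1 LlHHBB=2 LlHHBb=4 LlHHbb=2 LlHhBB=4 LlHhBb=8 LlHhbb=4 LlhhBB=2 LlhhBb=4 Llhhbb=2 llHHBB=1 llHHBb=2 llHHbb=1 llHhBB=2 llHhBb=4 llHhbb=2 llhhBB=1 llhhBb=2 llhhbb=1
LLhhbb hits 1/64; gcd=1; 1÷1/64÷1 = 1/64

P(LLhhbb) = 1/64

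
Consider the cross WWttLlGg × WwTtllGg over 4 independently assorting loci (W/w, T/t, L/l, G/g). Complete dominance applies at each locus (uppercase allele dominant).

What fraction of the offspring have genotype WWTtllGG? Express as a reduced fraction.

WWttLlGg gametes: WtLG×4, WtLg×4, WtlG×4, Wtlg×4
WwTtllGg gametes: WTlG×2, WTlg×2, WtlG×2, Wtlg×2, wTlG×2, wTlg×2, wtlG×2, wtlg×2
WWttLlGg×WwTtllGg grid (16·16=256): WWTtLlGG=8 WWTtLlGg=16 WWTtLlgg=8 WWTtllGG=8 WWTtllGg=16 WWTtllgg=8 WWttLlGG=8 WWttLlGg=16 WWttLlgg=8 WWttllGG=8 WWttllGg=16 WWttllgg=8 WwTtLlGG=8 WwTtLlGg=16 WwTtLlgg=8 WwTtllGG=8 WwTtllGg=16 WwTtllgg=8 WwttLlGG=8 WwttLlGg=16 WwttLlgg=8 WwttllGG=8 WwttllGg=16 Wwttllgg=8
WWTtllGG hits 8/256; gcd=8; 8÷8/256÷8 = 1/32

P(WWTtllGG) = 1/32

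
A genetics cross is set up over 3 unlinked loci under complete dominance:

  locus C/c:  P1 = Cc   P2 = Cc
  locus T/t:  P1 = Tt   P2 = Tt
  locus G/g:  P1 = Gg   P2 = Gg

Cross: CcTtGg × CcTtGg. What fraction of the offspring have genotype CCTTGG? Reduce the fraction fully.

CcTtGg gametes: CTG×1, CTg×1, CtG×1, Ctg×1, cTG×1, cTg×1, ctG×1, ctg×1
CcTtGg gametes: CTG×1, CTg×1, CtG×1, Ctg×1, cTG×1, cTg×1, ctG×1, ctg×1
CcTtGg×CcTtGg grid (8·8=64): CCTTGG=1 CCTTGg=2 CCTTgg=1 CCTtGG=2 CCTtGg=4 CCTtgg=2 CCttGG=1 CCttGg=2 CCttgg=1 CcTTGG=2 CcTTGg=4 CcTTgg=2 CcTtGG=4 CcTtGg=8 CcTtgg=4 CcttGG=2 CcttGg=4 Ccttgg=2 ccTTGG=1 ccTTGg=2 ccTTgg=1 ccTtGG=2 ccTtGg=4 ccTtgg=2 ccttGG=1 ccttGg=2 ccttgg=1
CCTTGG hits 1/64; gcd=1; 1÷1/64÷1 = 1/64

P(CCTTGG) = 1/64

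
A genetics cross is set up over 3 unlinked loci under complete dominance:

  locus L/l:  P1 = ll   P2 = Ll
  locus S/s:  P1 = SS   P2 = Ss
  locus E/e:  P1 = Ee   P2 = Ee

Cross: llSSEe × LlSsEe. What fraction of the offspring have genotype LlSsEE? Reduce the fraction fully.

P(LlSsEE) = 1/16

llSSEe gametes: lSE×4, lSe×4
LlSsEe gametes: LSE×1, LSe×1, LsE×1, Lse×1, lSE×1, lSe×1, lsE×1, lse×1
llSSEe×LlSsEe grid (8·8=64): LlSSEE=4 LlSSEe=8 LlSSee=4 LlSsEE=4 LlSsEe=8 LlSsee=4 llSSEE=4 llSSEe=8 llSSee=4 llSsEE=4 llSsEe=8 llSsee=4
LlSsEE hits 4/64; gcd=4; 4÷4/64÷4 = 1/16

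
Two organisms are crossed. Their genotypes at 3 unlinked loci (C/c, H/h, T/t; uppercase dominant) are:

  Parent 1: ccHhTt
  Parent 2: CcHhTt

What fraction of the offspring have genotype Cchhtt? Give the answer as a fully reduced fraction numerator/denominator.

P(Cchhtt) = 1/32

ccHhTt gametes: cHT×2, cHt×2, chT×2, cht×2
CcHhTt gametes: CHT×1, CHt×1, ChT×1, Cht×1, cHT×1, cHt×1, chT×1, cht×1
ccHhTt×CcHhTt grid (8·8=64): CcHHTT=2 CcHHTt=4 CcHHtt=2 CcHhTT=4 CcHhTt=8 CcHhtt=4 CchhTT=2 CchhTt=4 Cchhtt=2 ccHHTT=2 ccHHTt=4 ccHHtt=2 ccHhTT=4 ccHhTt=8 ccHhtt=4 cchhTT=2 cchhTt=4 cchhtt=2
Cchhtt hits 2/64; gcd=2; 2÷2/64÷2 = 1/32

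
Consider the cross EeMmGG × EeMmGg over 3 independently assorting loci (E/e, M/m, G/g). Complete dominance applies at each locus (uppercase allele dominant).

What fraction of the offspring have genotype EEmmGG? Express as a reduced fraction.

EeMmGG gametes: EMG×2, EmG×2, eMG×2, emG×2
EeMmGg gametes: EMG×1, EMg×1, EmG×1, Emg×1, eMG×1, eMg×1, emG×1, emg×1
EeMmGG×EeMmGg grid (8·8=64): EEMMGG=2 EEMMGg=2 EEMmGG=4 EEMmGg=4 EEmmGG=2 EEmmGg=2 EeMMGG=4 EeMMGg=4 EeMmGG=8 EeMmGg=8 EemmGG=4 EemmGg=4 eeMMGG=2 eeMMGg=2 eeMmGG=4 eeMmGg=4 eemmGG=2 eemmGg=2
EEmmGG hits 2/64; gcd=2; 2÷2/64÷2 = 1/32

P(EEmmGG) = 1/32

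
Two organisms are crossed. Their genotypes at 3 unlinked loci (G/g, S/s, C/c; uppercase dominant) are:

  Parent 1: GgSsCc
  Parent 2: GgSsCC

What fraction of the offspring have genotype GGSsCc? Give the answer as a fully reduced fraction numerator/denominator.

P(GGSsCc) = 1/16

GgSsCc gametes: GSC×1, GSc×1, GsC×1, Gsc×1, gSC×1, gSc×1, gsC×1, gsc×1
GgSsCC gametes: GSC×2, GsC×2, gSC×2, gsC×2
GgSsCc×GgSsCC grid (8·8=64): GGSSCC=2 GGSSCc=2 GGSsCC=4 GGSsCc=4 GGssCC=2 GGssCc=2 GgSSCC=4 GgSSCc=4 GgSsCC=8 GgSsCc=8 GgssCC=4 GgssCc=4 ggSSCC=2 ggSSCc=2 ggSsCC=4 ggSsCc=4 ggssCC=2 ggssCc=2
GGSsCc hits 4/64; gcd=4; 4÷4/64÷4 = 1/16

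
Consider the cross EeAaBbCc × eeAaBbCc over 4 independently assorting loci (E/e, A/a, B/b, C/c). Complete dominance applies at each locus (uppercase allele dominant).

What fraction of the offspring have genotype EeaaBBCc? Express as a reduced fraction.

EeAaBbCc gametes: EABC×1, EABc×1, EAbC×1, EAbc×1, EaBC×1, EaBc×1, EabC×1, Eabc×1, eABC×1, eABc×1, eAbC×1, eAbc×1, eaBC×1, eaBc×1, eabC×1, eabc×1
eeAaBbCc gametes: eABC×2, eABc×2, eAbC×2, eAbc×2, eaBC×2, eaBc×2, eabC×2, eabc×2
EeAaBbCc×eeAaBbCc grid (16·16=256): EeAABBCC=2 EeAABBCc=4 EeAABBcc=2 EeAABbCC=4 EeAABbCc=8 EeAABbcc=4 EeAAbbCC=2 EeAAbbCc=4 EeAAbbcc=2 EeAaBBCC=4 EeAaBBCc=8 EeAaBBcc=4 EeAaBbCC=8 EeAaBbCc=16 EeAaBbcc=8 EeAabbCC=4 EeAabbCc=8 EeAabbcc=4 EeaaBBCC=2 EeaaBBCc=4 EeaaBBcc=2 EeaaBbCC=4 EeaaBbCc=8 EeaaBbcc=4 EeaabbCC=2 EeaabbCc=4 Eeaabbcc=2 eeAABBCC=2 eeAABBCc=4 eeAABBcc=2 eeAABbCC=4 eeAABbCc=8 eeAABbcc=4 eeAAbbCC=2 eeAAbbCc=4 eeAAbbcc=2 eeAaBBCC=4 eeAaBBCc=8 eeAaBBcc=4 eeAaBbCC=8 eeAaBbCc=16 eeAaBbcc=8 eeAabbCC=4 eeAabbCc=8 eeAabbcc=4 eeaaBBCC=2 eeaaBBCc=4 eeaaBBcc=2 eeaaBbCC=4 eeaaBbCc=8 eeaaBbcc=4 eeaabbCC=2 eeaabbCc=4 eeaabbcc=2
EeaaBBCc hits 4/256; gcd=4; 4÷4/256÷4 = 1/64

P(EeaaBBCc) = 1/64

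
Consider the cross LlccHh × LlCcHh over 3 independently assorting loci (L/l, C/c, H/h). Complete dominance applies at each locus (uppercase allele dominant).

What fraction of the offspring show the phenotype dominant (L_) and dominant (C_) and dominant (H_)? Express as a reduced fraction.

LlccHh gametes: LcH×2, Lch×2, lcH×2, lch×2
LlCcHh gametes: LCH×1, LCh×1, LcH×1, Lch×1, lCH×1, lCh×1, lcH×1, lch×1
LlccHh×LlCcHh grid (8·8=64): LLCcHH=2 LLCcHh=4 LLCchh=2 LLccHH=2 LLccHh=4 LLcchh=2 LlCcHH=4 LlCcHh=8 LlCchh=4 LlccHH=4 LlccHh=8 Llcchh=4 llCcHH=2 llCcHh=4 llCchh=2 llccHH=2 llccHh=4 llcchh=2
L_ C_ H_ hits 18/64; gcd=2; 18÷2/64÷2 = 9/32

P(L_ C_ H_) = 9/32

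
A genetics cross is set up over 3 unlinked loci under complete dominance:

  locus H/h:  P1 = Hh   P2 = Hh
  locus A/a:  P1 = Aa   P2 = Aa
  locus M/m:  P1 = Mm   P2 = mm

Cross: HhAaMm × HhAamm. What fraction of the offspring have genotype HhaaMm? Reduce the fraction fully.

P(HhaaMm) = 1/16

HhAaMm gametes: HAM×1, HAm×1, HaM×1, Ham×1, hAM×1, hAm×1, haM×1, ham×1
HhAamm gametes: HAm×2, Ham×2, hAm×2, ham×2
HhAaMm×HhAamm grid (8·8=64): HHAAMm=2 HHAAmm=2 HHAaMm=4 HHAamm=4 HHaaMm=2 HHaamm=2 HhAAMm=4 HhAAmm=4 HhAaMm=8 HhAamm=8 HhaaMm=4 Hhaamm=4 hhAAMm=2 hhAAmm=2 hhAaMm=4 hhAamm=4 hhaaMm=2 hhaamm=2
HhaaMm hits 4/64; gcd=4; 4÷4/64÷4 = 1/16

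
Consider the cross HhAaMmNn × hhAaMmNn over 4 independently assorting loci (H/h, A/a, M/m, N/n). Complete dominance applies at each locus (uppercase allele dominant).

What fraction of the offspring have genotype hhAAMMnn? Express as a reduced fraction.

HhAaMmNn gametes: HAMN×1, HAMn×1, HAmN×1, HAmn×1, HaMN×1, HaMn×1, HamN×1, Hamn×1, hAMN×1, hAMn×1, hAmN×1, hAmn×1, haMN×1, haMn×1, hamN×1, hamn×1
hhAaMmNn gametes: hAMN×2, hAMn×2, hAmN×2, hAmn×2, haMN×2, haMn×2, hamN×2, hamn×2
HhAaMmNn×hhAaMmNn grid (16·16=256): HhAAMMNN=2 HhAAMMNn=4 HhAAMMnn=2 HhAAMmNN=4 HhAAMmNn=8 HhAAMmnn=4 HhAAmmNN=2 HhAAmmNn=4 HhAAmmnn=2 HhAaMMNN=4 HhAaMMNn=8 HhAaMMnn=4 HhAaMmNN=8 HhAaMmNn=16 HhAaMmnn=8 HhAammNN=4 HhAammNn=8 HhAammnn=4 HhaaMMNN=2 HhaaMMNn=4 HhaaMMnn=2 HhaaMmNN=4 HhaaMmNn=8 HhaaMmnn=4 HhaammNN=2 HhaammNn=4 Hhaammnn=2 hhAAMMNN=2 hhAAMMNn=4 hhAAMMnn=2 hhAAMmNN=4 hhAAMmNn=8 hhAAMmnn=4 hhAAmmNN=2 hhAAmmNn=4 hhAAmmnn=2 hhAaMMNN=4 hhAaMMNn=8 hhAaMMnn=4 hhAaMmNN=8 hhAaMmNn=16 hhAaMmnn=8 hhAammNN=4 hhAammNn=8 hhAammnn=4 hhaaMMNN=2 hhaaMMNn=4 hhaaMMnn=2 hhaaMmNN=4 hhaaMmNn=8 hhaaMmnn=4 hhaammNN=2 hhaammNn=4 hhaammnn=2
hhAAMMnn hits 2/256; gcd=2; 2÷2/256÷2 = 1/128

P(hhAAMMnn) = 1/128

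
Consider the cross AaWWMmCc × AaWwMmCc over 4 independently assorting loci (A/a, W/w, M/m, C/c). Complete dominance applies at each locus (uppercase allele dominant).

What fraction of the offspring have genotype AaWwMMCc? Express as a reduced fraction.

AaWWMmCc gametes: AWMC×2, AWMc×2, AWmC×2, AWmc×2, aWMC×2, aWMc×2, aWmC×2, aWmc×2
AaWwMmCc gametes: AWMC×1, AWMc×1, AWmC×1, AWmc×1, AwMC×1, AwMc×1, AwmC×1, Awmc×1, aWMC×1, aWMc×1, aWmC×1, aWmc×1, awMC×1, awMc×1, awmC×1, awmc×1
AaWWMmCc×AaWwMmCc grid (16·16=256): AAWWMMCC=2 AAWWMMCc=4 AAWWMMcc=2 AAWWMmCC=4 AAWWMmCc=8 AAWWMmcc=4 AAWWmmCC=2 AAWWmmCc=4 AAWWmmcc=2 AAWwMMCC=2 AAWwMMCc=4 AAWwMMcc=2 AAWwMmCC=4 AAWwMmCc=8 AAWwMmcc=4 AAWwmmCC=2 AAWwmmCc=4 AAWwmmcc=2 AaWWMMCC=4 AaWWMMCc=8 AaWWMMcc=4 AaWWMmCC=8 AaWWMmCc=16 AaWWMmcc=8 AaWWmmCC=4 AaWWmmCc=8 AaWWmmcc=4 AaWwMMCC=4 AaWwMMCc=8 AaWwMMcc=4 AaWwMmCC=8 AaWwMmCc=16 AaWwMmcc=8 AaWwmmCC=4 AaWwmmCc=8 AaWwmmcc=4 aaWWMMCC=2 aaWWMMCc=4 aaWWMMcc=2 aaWWMmCC=4 aaWWMmCc=8 aaWWMmcc=4 aaWWmmCC=2 aaWWmmCc=4 aaWWmmcc=2 aaWwMMCC=2 aaWwMMCc=4 aaWwMMcc=2 aaWwMmCC=4 aaWwMmCc=8 aaWwMmcc=4 aaWwmmCC=2 aaWwmmCc=4 aaWwmmcc=2
AaWwMMCc hits 8/256; gcd=8; 8÷8/256÷8 = 1/32

P(AaWwMMCc) = 1/32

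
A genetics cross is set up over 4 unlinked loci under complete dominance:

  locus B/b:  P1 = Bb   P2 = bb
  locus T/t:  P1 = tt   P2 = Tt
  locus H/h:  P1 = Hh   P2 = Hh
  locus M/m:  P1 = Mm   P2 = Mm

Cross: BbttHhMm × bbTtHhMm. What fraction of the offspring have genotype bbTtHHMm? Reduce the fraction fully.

P(bbTtHHMm) = 1/32

BbttHhMm gametes: BtHM×2, BtHm×2, BthM×2, Bthm×2, btHM×2, btHm×2, bthM×2, bthm×2
bbTtHhMm gametes: bTHM×2, bTHm×2, bThM×2, bThm×2, btHM×2, btHm×2, bthM×2, bthm×2
BbttHhMm×bbTtHhMm grid (16·16=256): BbTtHHMM=4 BbTtHHMm=8 BbTtHHmm=4 BbTtHhMM=8 BbTtHhMm=16 BbTtHhmm=8 BbTthhMM=4 BbTthhMm=8 BbTthhmm=4 BbttHHMM=4 BbttHHMm=8 BbttHHmm=4 BbttHhMM=8 BbttHhMm=16 BbttHhmm=8 BbtthhMM=4 BbtthhMm=8 Bbtthhmm=4 bbTtHHMM=4 bbTtHHMm=8 bbTtHHmm=4 bbTtHhMM=8 bbTtHhMm=16 bbTtHhmm=8 bbTthhMM=4 bbTthhMm=8 bbTthhmm=4 bbttHHMM=4 bbttHHMm=8 bbttHHmm=4 bbttHhMM=8 bbttHhMm=16 bbttHhmm=8 bbtthhMM=4 bbtthhMm=8 bbtthhmm=4
bbTtHHMm hits 8/256; gcd=8; 8÷8/256÷8 = 1/32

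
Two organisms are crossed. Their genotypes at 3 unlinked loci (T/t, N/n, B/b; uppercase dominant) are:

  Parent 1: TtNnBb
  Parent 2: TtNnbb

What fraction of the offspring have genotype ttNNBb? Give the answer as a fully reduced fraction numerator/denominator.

P(ttNNBb) = 1/32

TtNnBb gametes: TNB×1, TNb×1, TnB×1, Tnb×1, tNB×1, tNb×1, tnB×1, tnb×1
TtNnbb gametes: TNb×2, Tnb×2, tNb×2, tnb×2
TtNnBb×TtNnbb grid (8·8=64): TTNNBb=2 TTNNbb=2 TTNnBb=4 TTNnbb=4 TTnnBb=2 TTnnbb=2 TtNNBb=4 TtNNbb=4 TtNnBb=8 TtNnbb=8 TtnnBb=4 Ttnnbb=4 ttNNBb=2 ttNNbb=2 ttNnBb=4 ttNnbb=4 ttnnBb=2 ttnnbb=2
ttNNBb hits 2/64; gcd=2; 2÷2/64÷2 = 1/32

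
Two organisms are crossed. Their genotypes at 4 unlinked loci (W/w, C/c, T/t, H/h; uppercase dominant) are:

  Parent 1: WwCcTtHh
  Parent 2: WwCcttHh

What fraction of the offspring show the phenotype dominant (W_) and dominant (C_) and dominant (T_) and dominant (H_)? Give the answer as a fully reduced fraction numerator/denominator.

P(W_ C_ T_ H_) = 27/128

WwCcTtHh gametes: WCTH×1, WCTh×1, WCtH×1, WCth×1, WcTH×1, WcTh×1, WctH×1, Wcth×1, wCTH×1, wCTh×1, wCtH×1, wCth×1, wcTH×1, wcTh×1, wctH×1, wcth×1
WwCcttHh gametes: WCtH×2, WCth×2, WctH×2, Wcth×2, wCtH×2, wCth×2, wctH×2, wcth×2
WwCcTtHh×WwCcttHh grid (16·16=256): WWCCTtHH=2 WWCCTtHh=4 WWCCTthh=2 WWCCttHH=2 WWCCttHh=4 WWCCtthh=2 WWCcTtHH=4 WWCcTtHh=8 WWCcTthh=4 WWCcttHH=4 WWCcttHh=8 WWCctthh=4 WWccTtHH=2 WWccTtHh=4 WWccTthh=2 WWccttHH=2 WWccttHh=4 WWcctthh=2 WwCCTtHH=4 WwCCTtHh=8 WwCCTthh=4 WwCCttHH=4 WwCCttHh=8 WwCCtthh=4 WwCcTtHH=8 WwCcTtHh=16 WwCcTthh=8 WwCcttHH=8 WwCcttHh=16 WwCctthh=8 WwccTtHH=4 WwccTtHh=8 WwccTthh=4 WwccttHH=4 WwccttHh=8 Wwcctthh=4 wwCCTtHH=2 wwCCTtHh=4 wwCCTthh=2 wwCCttHH=2 wwCCttHh=4 wwCCtthh=2 wwCcTtHH=4 wwCcTtHh=8 wwCcTthh=4 wwCcttHH=4 wwCcttHh=8 wwCctthh=4 wwccTtHH=2 wwccTtHh=4 wwccTthh=2 wwccttHH=2 wwccttHh=4 wwcctthh=2
W_ C_ T_ H_ hits 54/256; gcd=2; 54÷2/256÷2 = 27/128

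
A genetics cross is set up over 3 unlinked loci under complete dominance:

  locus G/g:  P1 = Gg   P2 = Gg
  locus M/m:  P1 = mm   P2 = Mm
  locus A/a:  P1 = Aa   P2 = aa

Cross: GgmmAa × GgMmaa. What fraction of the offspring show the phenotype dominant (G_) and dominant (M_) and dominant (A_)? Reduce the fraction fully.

GgmmAa gametes: GmA×2, Gma×2, gmA×2, gma×2
GgMmaa gametes: GMa×2, Gma×2, gMa×2, gma×2
GgmmAa×GgMmaa grid (8·8=64): GGMmAa=4 GGMmaa=4 GGmmAa=4 GGmmaa=4 GgMmAa=8 GgMmaa=8 GgmmAa=8 Ggmmaa=8 ggMmAa=4 ggMmaa=4 ggmmAa=4 ggmmaa=4
G_ M_ A_ hits 12/64; gcd=4; 12÷4/64÷4 = 3/16

P(G_ M_ A_) = 3/16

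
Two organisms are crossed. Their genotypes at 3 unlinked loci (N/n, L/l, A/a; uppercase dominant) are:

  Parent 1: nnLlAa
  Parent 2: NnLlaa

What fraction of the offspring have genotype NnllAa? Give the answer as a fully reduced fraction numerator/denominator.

P(NnllAa) = 1/16

nnLlAa gametes: nLA×2, nLa×2, nlA×2, nla×2
NnLlaa gametes: NLa×2, Nla×2, nLa×2, nla×2
nnLlAa×NnLlaa grid (8·8=64): NnLLAa=4 NnLLaa=4 NnLlAa=8 NnLlaa=8 NnllAa=4 Nnllaa=4 nnLLAa=4 nnLLaa=4 nnLlAa=8 nnLlaa=8 nnllAa=4 nnllaa=4
NnllAa hits 4/64; gcd=4; 4÷4/64÷4 = 1/16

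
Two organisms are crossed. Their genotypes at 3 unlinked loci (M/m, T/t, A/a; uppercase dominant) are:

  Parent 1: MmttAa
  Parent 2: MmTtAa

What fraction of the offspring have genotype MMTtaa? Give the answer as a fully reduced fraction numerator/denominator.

MmttAa gametes: MtA×2, Mta×2, mtA×2, mta×2
MmTtAa gametes: MTA×1, MTa×1, MtA×1, Mta×1, mTA×1, mTa×1, mtA×1, mta×1
MmttAa×MmTtAa grid (8·8=64): MMTtAA=2 MMTtAa=4 MMTtaa=2 MMttAA=2 MMttAa=4 MMttaa=2 MmTtAA=4 MmTtAa=8 MmTtaa=4 MmttAA=4 MmttAa=8 Mmttaa=4 mmTtAA=2 mmTtAa=4 mmTtaa=2 mmttAA=2 mmttAa=4 mmttaa=2
MMTtaa hits 2/64; gcd=2; 2÷2/64÷2 = 1/32

P(MMTtaa) = 1/32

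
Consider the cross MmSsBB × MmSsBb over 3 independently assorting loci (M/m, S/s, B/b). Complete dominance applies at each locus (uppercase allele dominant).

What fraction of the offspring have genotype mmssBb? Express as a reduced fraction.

P(mmssBb) = 1/32

MmSsBB gametes: MSB×2, MsB×2, mSB×2, msB×2
MmSsBb gametes: MSB×1, MSb×1, MsB×1, Msb×1, mSB×1, mSb×1, msB×1, msb×1
MmSsBB×MmSsBb grid (8·8=64): MMSSBB=2 MMSSBb=2 MMSsBB=4 MMSsBb=4 MMssBB=2 MMssBb=2 MmSSBB=4 MmSSBb=4 MmSsBB=8 MmSsBb=8 MmssBB=4 MmssBb=4 mmSSBB=2 mmSSBb=2 mmSsBB=4 mmSsBb=4 mmssBB=2 mmssBb=2
mmssBb hits 2/64; gcd=2; 2÷2/64÷2 = 1/32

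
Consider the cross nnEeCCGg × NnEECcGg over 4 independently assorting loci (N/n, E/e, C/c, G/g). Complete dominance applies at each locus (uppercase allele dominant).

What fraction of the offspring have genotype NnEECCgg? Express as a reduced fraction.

nnEeCCGg gametes: nECG×4, nECg×4, neCG×4, neCg×4
NnEECcGg gametes: NECG×2, NECg×2, NEcG×2, NEcg×2, nECG×2, nECg×2, nEcG×2, nEcg×2
nnEeCCGg×NnEECcGg grid (16·16=256): NnEECCGG=8 NnEECCGg=16 NnEECCgg=8 NnEECcGG=8 NnEECcGg=16 NnEECcgg=8 NnEeCCGG=8 NnEeCCGg=16 NnEeCCgg=8 NnEeCcGG=8 NnEeCcGg=16 NnEeCcgg=8 nnEECCGG=8 nnEECCGg=16 nnEECCgg=8 nnEECcGG=8 nnEECcGg=16 nnEECcgg=8 nnEeCCGG=8 nnEeCCGg=16 nnEeCCgg=8 nnEeCcGG=8 nnEeCcGg=16 nnEeCcgg=8
NnEECCgg hits 8/256; gcd=8; 8÷8/256÷8 = 1/32

P(NnEECCgg) = 1/32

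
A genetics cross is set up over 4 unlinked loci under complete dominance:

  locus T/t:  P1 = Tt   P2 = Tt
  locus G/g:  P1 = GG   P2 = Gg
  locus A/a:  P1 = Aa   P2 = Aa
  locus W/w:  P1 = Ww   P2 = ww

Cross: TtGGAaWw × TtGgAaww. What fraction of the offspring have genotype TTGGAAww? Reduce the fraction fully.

TtGGAaWw gametes: TGAW×2, TGAw×2, TGaW×2, TGaw×2, tGAW×2, tGAw×2, tGaW×2, tGaw×2
TtGgAaww gametes: TGAw×2, TGaw×2, TgAw×2, Tgaw×2, tGAw×2, tGaw×2, tgAw×2, tgaw×2
TtGGAaWw×TtGgAaww grid (16·16=256): TTGGAAWw=4 TTGGAAww=4 TTGGAaWw=8 TTGGAaww=8 TTGGaaWw=4 TTGGaaww=4 TTGgAAWw=4 TTGgAAww=4 TTGgAaWw=8 TTGgAaww=8 TTGgaaWw=4 TTGgaaww=4 TtGGAAWw=8 TtGGAAww=8 TtGGAaWw=16 TtGGAaww=16 TtGGaaWw=8 TtGGaaww=8 TtGgAAWw=8 TtGgAAww=8 TtGgAaWw=16 TtGgAaww=16 TtGgaaWw=8 TtGgaaww=8 ttGGAAWw=4 ttGGAAww=4 ttGGAaWw=8 ttGGAaww=8 ttGGaaWw=4 ttGGaaww=4 ttGgAAWw=4 ttGgAAww=4 ttGgAaWw=8 ttGgAaww=8 ttGgaaWw=4 ttGgaaww=4
TTGGAAww hits 4/256; gcd=4; 4÷4/256÷4 = 1/64

P(TTGGAAww) = 1/64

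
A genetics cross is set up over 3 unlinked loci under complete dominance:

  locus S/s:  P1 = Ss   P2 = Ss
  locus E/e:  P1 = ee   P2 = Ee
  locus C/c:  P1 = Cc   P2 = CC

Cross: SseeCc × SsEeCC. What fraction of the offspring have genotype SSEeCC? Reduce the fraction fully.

SseeCc gametes: SeC×2, Sec×2, seC×2, sec×2
SsEeCC gametes: SEC×2, SeC×2, sEC×2, seC×2
SseeCc×SsEeCC grid (8·8=64): SSEeCC=4 SSEeCc=4 SSeeCC=4 SSeeCc=4 SsEeCC=8 SsEeCc=8 SseeCC=8 SseeCc=8 ssEeCC=4 ssEeCc=4 sseeCC=4 sseeCc=4
SSEeCC hits 4/64; gcd=4; 4÷4/64÷4 = 1/16

P(SSEeCC) = 1/16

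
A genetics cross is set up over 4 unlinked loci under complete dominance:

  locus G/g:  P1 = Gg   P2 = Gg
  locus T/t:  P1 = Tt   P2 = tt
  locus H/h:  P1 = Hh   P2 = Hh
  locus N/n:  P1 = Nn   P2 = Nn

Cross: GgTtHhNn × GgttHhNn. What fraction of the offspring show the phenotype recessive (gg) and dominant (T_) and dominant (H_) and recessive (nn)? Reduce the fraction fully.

GgTtHhNn gametes: GTHN×1, GTHn×1, GThN×1, GThn×1, GtHN×1, GtHn×1, GthN×1, Gthn×1, gTHN×1, gTHn×1, gThN×1, gThn×1, gtHN×1, gtHn×1, gthN×1, gthn×1
GgttHhNn gametes: GtHN×2, GtHn×2, GthN×2, Gthn×2, gtHN×2, gtHn×2, gthN×2, gthn×2
GgTtHhNn×GgttHhNn grid (16·16=256): GGTtHHNN=2 GGTtHHNn=4 GGTtHHnn=2 GGTtHhNN=4 GGTtHhNn=8 GGTtHhnn=4 GGTthhNN=2 GGTthhNn=4 GGTthhnn=2 GGttHHNN=2 GGttHHNn=4 GGttHHnn=2 GGttHhNN=4 GGttHhNn=8 GGttHhnn=4 GGtthhNN=2 GGtthhNn=4 GGtthhnn=2 GgTtHHNN=4 GgTtHHNn=8 GgTtHHnn=4 GgTtHhNN=8 GgTtHhNn=16 GgTtHhnn=8 GgTthhNN=4 GgTthhNn=8 GgTthhnn=4 GgttHHNN=4 GgttHHNn=8 GgttHHnn=4 GgttHhNN=8 GgttHhNn=16 GgttHhnn=8 GgtthhNN=4 GgtthhNn=8 Ggtthhnn=4 ggTtHHNN=2 ggTtHHNn=4 ggTtHHnn=2 ggTtHhNN=4 ggTtHhNn=8 ggTtHhnn=4 ggTthhNN=2 ggTthhNn=4 ggTthhnn=2 ggttHHNN=2 ggttHHNn=4 ggttHHnn=2 ggttHhNN=4 ggttHhNn=8 ggttHhnn=4 ggtthhNN=2 ggtthhNn=4 ggtthhnn=2
gg T_ H_ nn hits 6/256; gcd=2; 6÷2/256÷2 = 3/128

P(gg T_ H_ nn) = 3/128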